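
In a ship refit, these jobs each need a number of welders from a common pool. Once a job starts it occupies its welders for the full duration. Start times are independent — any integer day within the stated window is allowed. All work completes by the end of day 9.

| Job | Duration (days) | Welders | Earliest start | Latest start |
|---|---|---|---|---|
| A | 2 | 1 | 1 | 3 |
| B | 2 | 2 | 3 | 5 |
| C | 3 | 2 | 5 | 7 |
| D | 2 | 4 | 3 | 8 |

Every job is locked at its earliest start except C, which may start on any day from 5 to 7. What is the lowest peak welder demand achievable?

6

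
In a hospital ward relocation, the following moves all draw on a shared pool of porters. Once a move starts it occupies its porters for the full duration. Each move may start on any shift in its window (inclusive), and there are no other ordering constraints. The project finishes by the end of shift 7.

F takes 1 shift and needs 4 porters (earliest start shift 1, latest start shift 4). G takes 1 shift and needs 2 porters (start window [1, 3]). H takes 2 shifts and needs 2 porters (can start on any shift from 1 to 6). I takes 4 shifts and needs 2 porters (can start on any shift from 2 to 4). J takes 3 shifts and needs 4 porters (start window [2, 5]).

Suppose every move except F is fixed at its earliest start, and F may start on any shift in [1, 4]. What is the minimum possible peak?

8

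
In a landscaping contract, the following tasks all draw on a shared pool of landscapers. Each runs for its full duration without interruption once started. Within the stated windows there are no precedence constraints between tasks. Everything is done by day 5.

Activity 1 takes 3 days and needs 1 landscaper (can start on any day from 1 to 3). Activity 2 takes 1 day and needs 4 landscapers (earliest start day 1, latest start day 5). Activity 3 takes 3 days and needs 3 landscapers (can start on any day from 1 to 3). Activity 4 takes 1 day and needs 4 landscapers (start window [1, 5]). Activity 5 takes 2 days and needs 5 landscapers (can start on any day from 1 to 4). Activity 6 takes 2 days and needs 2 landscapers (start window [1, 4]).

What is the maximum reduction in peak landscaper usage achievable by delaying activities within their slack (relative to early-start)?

11

Early-start peak: d1:19  d2:11  d3:4  d4:0  d5:0 ⇒ 19.
Leveled (Activity 1@1, Activity 2@1, Activity 3@1, Activity 4@2, Activity 5@4, Activity 6@3): d1:8  d2:8  d3:6  d4:7  d5:5 ⇒ 8.
Reduction 19 − 8 = 11.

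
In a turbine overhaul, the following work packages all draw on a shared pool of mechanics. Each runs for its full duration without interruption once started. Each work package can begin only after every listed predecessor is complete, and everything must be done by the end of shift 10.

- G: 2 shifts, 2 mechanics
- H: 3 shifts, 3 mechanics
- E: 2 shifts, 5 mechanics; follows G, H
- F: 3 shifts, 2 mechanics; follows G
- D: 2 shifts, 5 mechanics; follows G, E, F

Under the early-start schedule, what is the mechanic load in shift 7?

5

At early start, shift 7 has: D.
Demand: 5 = 5.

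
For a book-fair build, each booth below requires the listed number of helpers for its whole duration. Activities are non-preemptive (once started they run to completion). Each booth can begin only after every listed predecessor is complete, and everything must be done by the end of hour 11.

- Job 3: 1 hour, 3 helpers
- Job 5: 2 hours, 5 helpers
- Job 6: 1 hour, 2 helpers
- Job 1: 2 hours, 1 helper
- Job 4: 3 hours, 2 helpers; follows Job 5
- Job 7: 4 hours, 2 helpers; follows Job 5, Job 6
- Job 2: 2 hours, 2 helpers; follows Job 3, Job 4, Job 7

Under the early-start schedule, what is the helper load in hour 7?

2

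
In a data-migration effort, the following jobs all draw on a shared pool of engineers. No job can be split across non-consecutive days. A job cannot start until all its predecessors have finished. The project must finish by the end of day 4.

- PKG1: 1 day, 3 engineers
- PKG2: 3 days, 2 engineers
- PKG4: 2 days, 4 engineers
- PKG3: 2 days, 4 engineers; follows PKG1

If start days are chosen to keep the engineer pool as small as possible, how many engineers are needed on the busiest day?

Early-start (PKG1@1, PKG2@1, PKG4@1, PKG3@2) gives peak 10: d1:9  d2:10  d3:6  d4:0.
Shift PKG2→2, PKG3→3.
Schedule PKG1@1, PKG2@2, PKG4@1, PKG3@3: d1:7  d2:6  d3:6  d4:6 — peak 7.
Total engineer-days = 25 over 4 days ⇒ peak ≥ ⌈25/4⌉ = 7, so 7 is optimal.

7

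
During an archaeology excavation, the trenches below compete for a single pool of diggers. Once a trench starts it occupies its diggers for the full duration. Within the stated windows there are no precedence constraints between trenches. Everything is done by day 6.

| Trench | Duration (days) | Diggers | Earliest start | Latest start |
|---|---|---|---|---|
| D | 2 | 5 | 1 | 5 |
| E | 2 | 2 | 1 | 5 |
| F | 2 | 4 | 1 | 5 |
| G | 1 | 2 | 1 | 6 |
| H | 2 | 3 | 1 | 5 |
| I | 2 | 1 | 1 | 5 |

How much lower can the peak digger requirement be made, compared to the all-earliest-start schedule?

11

Early-start peak: d1:17  d2:15  d3:0  d4:0  d5:0  d6:0 ⇒ 17.
Leveled (D@1, E@3, F@3, G@5, H@5, I@1): d1:6  d2:6  d3:6  d4:6  d5:5  d6:3 ⇒ 6.
Reduction 17 − 6 = 11.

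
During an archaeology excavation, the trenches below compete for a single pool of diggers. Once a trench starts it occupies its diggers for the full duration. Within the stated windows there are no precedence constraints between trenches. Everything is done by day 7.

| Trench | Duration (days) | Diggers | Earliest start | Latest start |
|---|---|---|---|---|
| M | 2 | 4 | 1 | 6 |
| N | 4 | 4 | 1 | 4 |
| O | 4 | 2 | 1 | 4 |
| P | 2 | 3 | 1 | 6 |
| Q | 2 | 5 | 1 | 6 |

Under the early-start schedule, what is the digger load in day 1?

At early start, day 1 has: M, N, O, P, Q.
Demand: 4 + 4 + 2 + 3 + 5 = 18.

18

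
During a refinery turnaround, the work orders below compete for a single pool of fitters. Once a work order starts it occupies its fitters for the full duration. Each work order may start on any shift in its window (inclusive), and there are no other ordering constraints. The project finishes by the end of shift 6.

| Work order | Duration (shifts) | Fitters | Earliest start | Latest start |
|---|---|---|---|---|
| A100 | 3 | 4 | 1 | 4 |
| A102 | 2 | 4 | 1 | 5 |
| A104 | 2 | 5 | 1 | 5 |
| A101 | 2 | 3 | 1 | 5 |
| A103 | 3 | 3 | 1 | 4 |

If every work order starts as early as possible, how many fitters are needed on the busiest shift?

Early-start schedule: A100@1, A102@1, A104@1, A101@1, A103@1.
Load per shift: shift 1: 19, shift 2: 19, shift 3: 7, shift 4: 0, shift 5: 0, shift 6: 0.
Peak is 19.

19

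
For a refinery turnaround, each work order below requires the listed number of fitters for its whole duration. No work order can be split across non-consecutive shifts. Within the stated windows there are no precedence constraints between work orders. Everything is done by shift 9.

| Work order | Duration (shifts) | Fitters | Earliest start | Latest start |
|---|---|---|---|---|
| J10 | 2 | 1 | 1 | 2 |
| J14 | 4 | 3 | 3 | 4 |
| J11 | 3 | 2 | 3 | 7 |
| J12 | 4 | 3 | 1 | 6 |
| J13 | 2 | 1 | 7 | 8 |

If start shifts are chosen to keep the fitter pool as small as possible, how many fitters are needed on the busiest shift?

6

Early-start (J10@1, J14@3, J11@3, J12@1, J13@7) gives peak 8: s1:4  s2:4  s3:8  s4:8  s5:5  s6:3  s7:1  s8:1  s9:0.
Shift J12→6.
Schedule J10@1, J14@3, J11@3, J12@6, J13@7: s1:1  s2:1  s3:5  s4:5  s5:5  s6:6  s7:4  s8:4  s9:3 — peak 6.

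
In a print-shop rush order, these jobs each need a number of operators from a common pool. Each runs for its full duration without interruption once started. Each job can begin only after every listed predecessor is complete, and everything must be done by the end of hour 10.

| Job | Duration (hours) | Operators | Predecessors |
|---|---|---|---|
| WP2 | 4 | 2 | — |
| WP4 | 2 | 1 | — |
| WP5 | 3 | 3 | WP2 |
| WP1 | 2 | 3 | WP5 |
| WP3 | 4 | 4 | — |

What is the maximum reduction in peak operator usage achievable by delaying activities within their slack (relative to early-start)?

Early-start peak: h1:7  h2:7  h3:6  h4:6  h5:3  h6:3  h7:3  h8:3  h9:3  h10:0 ⇒ 7.
Leveled (WP2@1, WP4@5, WP5@5, WP1@8, WP3@1): h1:6  h2:6  h3:6  h4:6  h5:4  h6:4  h7:3  h8:3  h9:3  h10:0 ⇒ 6.
Reduction 7 − 6 = 1.

1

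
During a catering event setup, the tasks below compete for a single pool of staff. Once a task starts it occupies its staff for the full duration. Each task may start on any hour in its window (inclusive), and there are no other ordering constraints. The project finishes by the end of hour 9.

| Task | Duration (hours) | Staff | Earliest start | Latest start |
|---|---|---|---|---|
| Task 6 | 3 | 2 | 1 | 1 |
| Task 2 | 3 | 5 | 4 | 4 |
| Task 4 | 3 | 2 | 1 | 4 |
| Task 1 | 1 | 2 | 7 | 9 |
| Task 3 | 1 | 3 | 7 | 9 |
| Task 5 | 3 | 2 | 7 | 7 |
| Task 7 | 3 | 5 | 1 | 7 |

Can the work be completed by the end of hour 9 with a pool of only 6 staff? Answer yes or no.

The minimum achievable peak is 7; 6 < 7, so no feasible schedule stays within the cap.

no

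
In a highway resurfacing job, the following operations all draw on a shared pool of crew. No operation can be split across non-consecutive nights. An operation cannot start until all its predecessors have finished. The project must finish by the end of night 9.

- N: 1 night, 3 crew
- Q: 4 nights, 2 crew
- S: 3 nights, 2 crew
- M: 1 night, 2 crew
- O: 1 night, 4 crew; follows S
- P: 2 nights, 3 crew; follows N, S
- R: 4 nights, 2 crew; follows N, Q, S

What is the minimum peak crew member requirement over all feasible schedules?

5

Early-start (N@1, Q@1, S@1, M@1, O@4, P@4, R@5) gives peak 9: n1:9  n2:4  n3:4  n4:9  n5:5  n6:2  n7:2  n8:2  n9:0.
Shift S→2, M→5, O→9, P→6.
Schedule N@1, Q@1, S@2, M@5, O@9, P@6, R@5: n1:5  n2:4  n3:4  n4:4  n5:4  n6:5  n7:5  n8:2  n9:4 — peak 5.
Total crew member-nights = 37 over 9 nights ⇒ peak ≥ ⌈37/9⌉ = 5, so 5 is optimal.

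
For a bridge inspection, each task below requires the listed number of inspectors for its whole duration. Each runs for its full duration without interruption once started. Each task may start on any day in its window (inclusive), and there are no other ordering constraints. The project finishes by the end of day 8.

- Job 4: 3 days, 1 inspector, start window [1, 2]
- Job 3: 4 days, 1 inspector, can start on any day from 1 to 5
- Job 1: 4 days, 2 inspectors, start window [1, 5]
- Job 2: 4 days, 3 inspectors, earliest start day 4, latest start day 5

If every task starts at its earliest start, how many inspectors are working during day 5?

3

At early start, day 5 has: Job 2.
Demand: 3 = 3.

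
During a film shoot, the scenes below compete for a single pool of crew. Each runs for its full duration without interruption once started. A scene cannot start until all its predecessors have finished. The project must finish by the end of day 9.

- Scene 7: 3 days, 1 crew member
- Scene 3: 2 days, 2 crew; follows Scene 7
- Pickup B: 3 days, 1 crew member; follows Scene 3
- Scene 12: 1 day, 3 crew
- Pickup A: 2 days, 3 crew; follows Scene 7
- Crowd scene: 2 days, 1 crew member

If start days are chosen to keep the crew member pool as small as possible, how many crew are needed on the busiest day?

Early-start (Scene 7@1, Scene 3@4, Pickup B@6, Scene 12@1, Pickup A@4, Crowd scene@1) gives peak 5: d1:5  d2:2  d3:1  d4:5  d5:5  d6:1  d7:1  d8:1  d9:0.
Shift Pickup A→6, Crowd scene→2.
Schedule Scene 7@1, Scene 3@4, Pickup B@6, Scene 12@1, Pickup A@6, Crowd scene@2: d1:4  d2:2  d3:2  d4:2  d5:2  d6:4  d7:4  d8:1  d9:0 — peak 4.

4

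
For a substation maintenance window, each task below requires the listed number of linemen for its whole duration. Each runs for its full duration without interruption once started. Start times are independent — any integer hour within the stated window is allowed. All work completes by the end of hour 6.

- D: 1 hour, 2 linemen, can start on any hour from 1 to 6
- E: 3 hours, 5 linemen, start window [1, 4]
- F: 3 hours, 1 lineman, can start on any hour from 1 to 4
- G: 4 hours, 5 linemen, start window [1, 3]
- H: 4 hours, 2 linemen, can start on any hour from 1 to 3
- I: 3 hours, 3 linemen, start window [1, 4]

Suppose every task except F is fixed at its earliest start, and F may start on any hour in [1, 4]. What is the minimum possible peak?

17

F@1: h1:18  h2:16  h3:16  h4:7  h5:0  h6:0 → peak 18
F@2: h1:17  h2:16  h3:16  h4:8  h5:0  h6:0 → peak 17
F@3: h1:17  h2:15  h3:16  h4:8  h5:1  h6:0 → peak 17
F@4: h1:17  h2:15  h3:15  h4:8  h5:1  h6:1 → peak 17
Best is F@2, peak 17.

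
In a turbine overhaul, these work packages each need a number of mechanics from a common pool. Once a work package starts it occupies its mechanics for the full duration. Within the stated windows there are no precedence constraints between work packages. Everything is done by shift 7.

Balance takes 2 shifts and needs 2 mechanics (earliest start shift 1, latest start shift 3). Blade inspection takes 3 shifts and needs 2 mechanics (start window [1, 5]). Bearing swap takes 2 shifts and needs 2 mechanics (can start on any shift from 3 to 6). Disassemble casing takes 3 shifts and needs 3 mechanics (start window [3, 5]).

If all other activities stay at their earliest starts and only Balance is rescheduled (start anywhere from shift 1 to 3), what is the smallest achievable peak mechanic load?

Balance@1: s1:4  s2:4  s3:7  s4:5  s5:3  s6:0  s7:0 → peak 7
Balance@2: s1:2  s2:4  s3:9  s4:5  s5:3  s6:0  s7:0 → peak 9
Balance@3: s1:2  s2:2  s3:9  s4:7  s5:3  s6:0  s7:0 → peak 9
Best is Balance@1, peak 7.

7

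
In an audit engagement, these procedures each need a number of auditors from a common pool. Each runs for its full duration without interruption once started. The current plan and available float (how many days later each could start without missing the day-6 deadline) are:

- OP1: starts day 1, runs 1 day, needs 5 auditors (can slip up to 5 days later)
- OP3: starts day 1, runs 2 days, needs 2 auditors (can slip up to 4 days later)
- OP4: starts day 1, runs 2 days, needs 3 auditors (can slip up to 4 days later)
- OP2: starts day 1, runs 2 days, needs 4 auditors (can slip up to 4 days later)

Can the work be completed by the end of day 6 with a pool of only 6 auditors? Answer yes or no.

yes

Schedule OP1@1, OP3@2, OP4@2, OP2@4: d1:5  d2:5  d3:5  d4:4  d5:4  d6:0 — peak 5 ≤ 6.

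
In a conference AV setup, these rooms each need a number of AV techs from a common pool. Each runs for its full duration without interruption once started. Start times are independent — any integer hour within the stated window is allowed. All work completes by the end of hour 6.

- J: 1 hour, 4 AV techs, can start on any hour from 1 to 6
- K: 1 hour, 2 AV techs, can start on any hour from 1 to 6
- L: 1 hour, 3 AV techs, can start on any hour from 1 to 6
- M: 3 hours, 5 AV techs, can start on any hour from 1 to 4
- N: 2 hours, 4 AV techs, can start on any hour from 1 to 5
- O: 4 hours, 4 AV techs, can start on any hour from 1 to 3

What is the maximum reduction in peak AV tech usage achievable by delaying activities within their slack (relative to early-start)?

13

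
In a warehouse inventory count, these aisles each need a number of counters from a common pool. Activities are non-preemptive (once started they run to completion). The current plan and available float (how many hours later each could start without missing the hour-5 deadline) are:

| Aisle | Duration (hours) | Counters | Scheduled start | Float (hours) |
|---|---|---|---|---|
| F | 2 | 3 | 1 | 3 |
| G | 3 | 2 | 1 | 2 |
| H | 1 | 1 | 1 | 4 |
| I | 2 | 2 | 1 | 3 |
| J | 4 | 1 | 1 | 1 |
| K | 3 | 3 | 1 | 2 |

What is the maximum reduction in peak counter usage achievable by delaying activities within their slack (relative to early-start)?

6

Early-start peak: h1:12  h2:11  h3:6  h4:1  h5:0 ⇒ 12.
Leveled (F@1, G@1, H@1, I@4, J@2, K@3): h1:6  h2:6  h3:6  h4:6  h5:6 ⇒ 6.
Reduction 12 − 6 = 6.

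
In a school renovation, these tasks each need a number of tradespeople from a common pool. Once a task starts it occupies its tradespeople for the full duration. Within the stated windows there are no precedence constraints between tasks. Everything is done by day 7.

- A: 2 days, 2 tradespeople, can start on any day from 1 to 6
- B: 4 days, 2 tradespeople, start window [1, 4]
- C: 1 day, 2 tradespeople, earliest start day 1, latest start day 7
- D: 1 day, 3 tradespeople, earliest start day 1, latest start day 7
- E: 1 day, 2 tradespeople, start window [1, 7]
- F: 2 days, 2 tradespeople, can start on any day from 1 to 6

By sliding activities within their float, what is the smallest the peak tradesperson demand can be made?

Early-start (A@1, B@1, C@1, D@1, E@1, F@1) gives peak 13: d1:13  d2:6  d3:2  d4:2  d5:0  d6:0  d7:0.
Shift C→3, D→5, E→4, F→6.
Schedule A@1, B@1, C@3, D@5, E@4, F@6: d1:4  d2:4  d3:4  d4:4  d5:3  d6:2  d7:2 — peak 4.
Total tradesperson-days = 23 over 7 days ⇒ peak ≥ ⌈23/7⌉ = 4, so 4 is optimal.

4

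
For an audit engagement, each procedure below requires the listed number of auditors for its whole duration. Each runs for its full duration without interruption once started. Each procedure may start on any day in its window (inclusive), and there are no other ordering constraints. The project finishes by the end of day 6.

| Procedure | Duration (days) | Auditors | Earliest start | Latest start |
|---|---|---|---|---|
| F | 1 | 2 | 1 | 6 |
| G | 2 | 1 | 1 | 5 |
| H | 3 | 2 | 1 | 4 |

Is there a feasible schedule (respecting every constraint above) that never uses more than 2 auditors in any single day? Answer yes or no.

yes

Schedule F@1, G@2, H@4: d1:2  d2:1  d3:1  d4:2  d5:2  d6:2 — peak 2 ≤ 2.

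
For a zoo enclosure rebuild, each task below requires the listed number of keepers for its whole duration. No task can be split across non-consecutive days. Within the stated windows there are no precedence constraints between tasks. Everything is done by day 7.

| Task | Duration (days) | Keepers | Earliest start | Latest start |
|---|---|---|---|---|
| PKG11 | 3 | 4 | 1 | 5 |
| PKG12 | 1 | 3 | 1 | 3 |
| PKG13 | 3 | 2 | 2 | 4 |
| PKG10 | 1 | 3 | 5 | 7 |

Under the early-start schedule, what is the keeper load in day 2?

6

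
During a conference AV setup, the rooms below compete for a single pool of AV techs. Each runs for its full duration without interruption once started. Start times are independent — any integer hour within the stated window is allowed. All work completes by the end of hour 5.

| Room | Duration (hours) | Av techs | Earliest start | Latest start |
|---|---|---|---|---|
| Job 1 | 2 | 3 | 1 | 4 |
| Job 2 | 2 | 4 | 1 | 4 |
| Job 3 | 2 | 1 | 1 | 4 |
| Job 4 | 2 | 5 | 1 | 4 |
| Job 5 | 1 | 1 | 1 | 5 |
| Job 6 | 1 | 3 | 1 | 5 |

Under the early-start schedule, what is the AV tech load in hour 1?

17

At early start, hour 1 has: Job 1, Job 2, Job 3, Job 4, Job 5, Job 6.
Demand: 3 + 4 + 1 + 5 + 1 + 3 = 17.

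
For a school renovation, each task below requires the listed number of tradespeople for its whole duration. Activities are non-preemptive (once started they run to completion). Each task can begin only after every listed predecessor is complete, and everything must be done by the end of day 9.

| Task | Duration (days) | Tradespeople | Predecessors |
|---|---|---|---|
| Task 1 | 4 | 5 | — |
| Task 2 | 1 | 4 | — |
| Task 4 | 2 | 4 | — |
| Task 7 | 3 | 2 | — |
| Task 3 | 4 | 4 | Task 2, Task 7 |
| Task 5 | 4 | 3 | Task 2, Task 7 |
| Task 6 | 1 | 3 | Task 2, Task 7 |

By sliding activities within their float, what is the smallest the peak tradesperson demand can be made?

10

Early-start (Task 1@1, Task 2@1, Task 4@1, Task 7@1, Task 3@4, Task 5@4, Task 6@4) gives peak 15: d1:15  d2:11  d3:7  d4:15  d5:7  d6:7  d7:7  d8:0  d9:0.
Shift Task 2→5, Task 7→3, Task 3→6, Task 5→6, Task 6→6.
Schedule Task 1@1, Task 2@5, Task 4@1, Task 7@3, Task 3@6, Task 5@6, Task 6@6: d1:9  d2:9  d3:7  d4:7  d5:6  d6:10  d7:7  d8:7  d9:7 — peak 10.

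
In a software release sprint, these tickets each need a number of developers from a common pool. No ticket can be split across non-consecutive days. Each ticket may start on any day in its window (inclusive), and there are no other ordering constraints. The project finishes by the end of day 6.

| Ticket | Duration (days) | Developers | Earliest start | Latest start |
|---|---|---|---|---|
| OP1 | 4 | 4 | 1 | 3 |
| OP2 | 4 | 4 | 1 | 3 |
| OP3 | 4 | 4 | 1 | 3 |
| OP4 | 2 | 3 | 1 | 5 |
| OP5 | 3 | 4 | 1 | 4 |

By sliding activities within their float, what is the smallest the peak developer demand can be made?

Early-start (OP1@1, OP2@1, OP3@1, OP4@1, OP5@1) gives peak 19: d1:19  d2:19  d3:16  d4:12  d5:0  d6:0.
Shift OP5→3.
Schedule OP1@1, OP2@1, OP3@1, OP4@1, OP5@3: d1:15  d2:15  d3:16  d4:16  d5:4  d6:0 — peak 16.

16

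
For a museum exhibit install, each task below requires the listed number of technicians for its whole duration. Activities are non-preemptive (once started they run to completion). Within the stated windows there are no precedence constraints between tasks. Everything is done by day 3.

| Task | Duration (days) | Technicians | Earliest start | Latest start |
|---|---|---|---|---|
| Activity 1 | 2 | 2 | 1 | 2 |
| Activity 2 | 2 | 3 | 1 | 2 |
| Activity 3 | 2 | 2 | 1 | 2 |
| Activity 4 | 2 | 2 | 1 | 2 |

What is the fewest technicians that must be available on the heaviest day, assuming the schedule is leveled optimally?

9

Schedule Activity 1@1, Activity 2@1, Activity 3@1, Activity 4@1: d1:9  d2:9  d3:0 — peak 9.
No arrangement of the 16 feasible schedules does better.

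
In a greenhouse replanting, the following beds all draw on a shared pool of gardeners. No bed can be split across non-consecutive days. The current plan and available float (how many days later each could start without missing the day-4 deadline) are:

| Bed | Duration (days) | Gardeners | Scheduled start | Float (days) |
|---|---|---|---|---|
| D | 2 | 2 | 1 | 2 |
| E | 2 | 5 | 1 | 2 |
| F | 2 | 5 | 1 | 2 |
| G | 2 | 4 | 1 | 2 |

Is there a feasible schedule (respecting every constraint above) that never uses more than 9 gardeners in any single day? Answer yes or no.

Schedule D@1, E@1, F@3, G@3: d1:7  d2:7  d3:9  d4:9 — peak 9 ≤ 9.

yes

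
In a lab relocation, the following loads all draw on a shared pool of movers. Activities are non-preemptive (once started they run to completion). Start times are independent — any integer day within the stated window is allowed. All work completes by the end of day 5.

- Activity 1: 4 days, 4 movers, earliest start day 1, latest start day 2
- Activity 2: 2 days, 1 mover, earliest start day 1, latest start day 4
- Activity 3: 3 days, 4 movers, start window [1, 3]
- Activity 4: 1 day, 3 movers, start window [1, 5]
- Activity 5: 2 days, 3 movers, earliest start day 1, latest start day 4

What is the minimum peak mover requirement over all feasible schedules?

Early-start (Activity 1@1, Activity 2@1, Activity 3@1, Activity 4@1, Activity 5@1) gives peak 15: d1:15  d2:12  d3:8  d4:4  d5:0.
Shift Activity 3→3, Activity 4→5.
Schedule Activity 1@1, Activity 2@1, Activity 3@3, Activity 4@5, Activity 5@1: d1:8  d2:8  d3:8  d4:8  d5:7 — peak 8.
Total mover-days = 39 over 5 days ⇒ peak ≥ ⌈39/5⌉ = 8, so 8 is optimal.

8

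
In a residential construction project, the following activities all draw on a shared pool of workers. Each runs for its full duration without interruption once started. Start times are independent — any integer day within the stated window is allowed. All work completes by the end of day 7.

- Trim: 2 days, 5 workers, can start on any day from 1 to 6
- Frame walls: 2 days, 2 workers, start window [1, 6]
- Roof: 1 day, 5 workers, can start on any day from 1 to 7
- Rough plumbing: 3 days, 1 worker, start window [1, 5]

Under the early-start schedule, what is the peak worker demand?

Early-start schedule: Trim@1, Frame walls@1, Roof@1, Rough plumbing@1.
Load per day: day 1: 13, day 2: 8, day 3: 1, day 4: 0, day 5: 0, day 6: 0, day 7: 0.
Peak is 13.

13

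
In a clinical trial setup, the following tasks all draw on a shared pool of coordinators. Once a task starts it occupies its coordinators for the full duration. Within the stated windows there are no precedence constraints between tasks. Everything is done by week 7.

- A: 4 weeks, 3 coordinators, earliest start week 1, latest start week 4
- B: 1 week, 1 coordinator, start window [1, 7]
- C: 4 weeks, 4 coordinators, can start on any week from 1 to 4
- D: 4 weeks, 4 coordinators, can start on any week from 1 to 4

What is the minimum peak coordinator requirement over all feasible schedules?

11

Early-start (A@1, B@1, C@1, D@1) gives peak 12: w1:12  w2:11  w3:11  w4:11  w5:0  w6:0  w7:0.
Shift D→2.
Schedule A@1, B@1, C@1, D@2: w1:8  w2:11  w3:11  w4:11  w5:4  w6:0  w7:0 — peak 11.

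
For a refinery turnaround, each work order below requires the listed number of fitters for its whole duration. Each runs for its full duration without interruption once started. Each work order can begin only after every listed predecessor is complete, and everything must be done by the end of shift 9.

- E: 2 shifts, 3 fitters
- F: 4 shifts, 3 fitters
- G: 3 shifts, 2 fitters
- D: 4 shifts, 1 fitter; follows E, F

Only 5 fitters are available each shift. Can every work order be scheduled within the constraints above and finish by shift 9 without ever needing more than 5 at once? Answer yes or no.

no

The minimum achievable peak is 6; 5 < 6, so no feasible schedule stays within the cap.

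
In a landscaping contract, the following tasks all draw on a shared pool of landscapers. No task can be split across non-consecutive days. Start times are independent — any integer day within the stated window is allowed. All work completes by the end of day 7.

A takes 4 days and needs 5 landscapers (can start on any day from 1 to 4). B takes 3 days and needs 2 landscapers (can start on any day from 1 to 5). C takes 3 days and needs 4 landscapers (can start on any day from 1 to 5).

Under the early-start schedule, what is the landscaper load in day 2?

11

At early start, day 2 has: A, B, C.
Demand: 5 + 2 + 4 = 11.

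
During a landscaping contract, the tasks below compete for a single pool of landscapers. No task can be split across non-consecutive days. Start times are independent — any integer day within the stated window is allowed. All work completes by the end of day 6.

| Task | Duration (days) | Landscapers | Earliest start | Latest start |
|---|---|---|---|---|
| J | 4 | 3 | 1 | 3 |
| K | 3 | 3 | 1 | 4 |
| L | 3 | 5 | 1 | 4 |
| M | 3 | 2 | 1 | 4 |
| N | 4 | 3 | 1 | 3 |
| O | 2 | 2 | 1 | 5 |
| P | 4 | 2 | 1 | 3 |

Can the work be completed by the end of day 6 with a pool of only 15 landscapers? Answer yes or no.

Schedule J@1, K@1, L@4, M@1, N@1, O@1, P@3: d1:13  d2:13  d3:13  d4:13  d5:7  d6:7 — peak 13 ≤ 15.

yes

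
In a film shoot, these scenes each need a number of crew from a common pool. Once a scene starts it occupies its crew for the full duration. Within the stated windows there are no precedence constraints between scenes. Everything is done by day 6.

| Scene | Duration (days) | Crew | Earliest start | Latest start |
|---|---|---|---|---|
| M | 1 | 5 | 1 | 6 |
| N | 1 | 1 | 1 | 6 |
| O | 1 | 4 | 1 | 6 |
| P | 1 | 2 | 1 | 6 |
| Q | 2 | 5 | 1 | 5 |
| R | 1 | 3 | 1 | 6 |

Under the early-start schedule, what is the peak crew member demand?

Early-start schedule: M@1, N@1, O@1, P@1, Q@1, R@1.
Load per day: day 1: 20, day 2: 5, day 3: 0, day 4: 0, day 5: 0, day 6: 0.
Peak is 20.

20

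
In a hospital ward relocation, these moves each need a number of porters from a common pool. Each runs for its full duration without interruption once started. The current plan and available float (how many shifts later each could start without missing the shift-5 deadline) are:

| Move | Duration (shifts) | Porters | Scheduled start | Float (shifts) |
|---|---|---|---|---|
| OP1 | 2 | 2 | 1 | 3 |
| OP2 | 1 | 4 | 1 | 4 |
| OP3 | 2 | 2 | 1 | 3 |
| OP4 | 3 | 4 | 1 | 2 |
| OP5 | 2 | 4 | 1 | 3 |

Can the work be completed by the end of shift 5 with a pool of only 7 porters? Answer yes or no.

no

The minimum achievable peak is 8; 7 < 8, so no feasible schedule stays within the cap.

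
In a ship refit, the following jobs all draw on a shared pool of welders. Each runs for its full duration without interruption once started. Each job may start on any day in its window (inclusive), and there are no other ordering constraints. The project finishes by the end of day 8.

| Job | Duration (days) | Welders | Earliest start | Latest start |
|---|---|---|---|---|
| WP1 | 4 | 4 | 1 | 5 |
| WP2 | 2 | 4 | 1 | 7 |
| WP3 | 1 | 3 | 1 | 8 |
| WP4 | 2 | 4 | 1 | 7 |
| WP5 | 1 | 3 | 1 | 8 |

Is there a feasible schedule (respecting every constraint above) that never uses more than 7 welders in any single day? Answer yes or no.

yes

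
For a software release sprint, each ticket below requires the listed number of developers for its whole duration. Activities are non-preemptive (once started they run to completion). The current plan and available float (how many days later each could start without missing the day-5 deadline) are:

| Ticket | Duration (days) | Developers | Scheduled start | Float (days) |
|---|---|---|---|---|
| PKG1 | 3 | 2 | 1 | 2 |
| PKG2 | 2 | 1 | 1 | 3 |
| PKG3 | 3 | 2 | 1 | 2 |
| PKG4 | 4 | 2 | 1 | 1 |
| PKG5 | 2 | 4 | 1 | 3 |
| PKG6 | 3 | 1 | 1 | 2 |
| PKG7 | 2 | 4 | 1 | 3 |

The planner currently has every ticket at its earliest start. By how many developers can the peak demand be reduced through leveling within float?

7

Early-start peak: d1:16  d2:16  d3:7  d4:2  d5:0 ⇒ 16.
Leveled (PKG1@1, PKG2@1, PKG3@3, PKG4@1, PKG5@1, PKG6@3, PKG7@4): d1:9  d2:9  d3:7  d4:9  d5:7 ⇒ 9.
Reduction 16 − 9 = 7.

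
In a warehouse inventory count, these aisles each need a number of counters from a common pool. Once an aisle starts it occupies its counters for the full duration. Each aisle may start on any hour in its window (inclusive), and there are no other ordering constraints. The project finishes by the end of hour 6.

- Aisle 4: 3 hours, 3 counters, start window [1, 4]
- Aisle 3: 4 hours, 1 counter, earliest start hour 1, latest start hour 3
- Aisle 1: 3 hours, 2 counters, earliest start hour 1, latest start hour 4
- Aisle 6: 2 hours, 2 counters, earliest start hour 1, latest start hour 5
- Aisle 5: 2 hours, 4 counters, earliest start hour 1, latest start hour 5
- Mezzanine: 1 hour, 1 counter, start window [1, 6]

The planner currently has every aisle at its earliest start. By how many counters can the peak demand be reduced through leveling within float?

7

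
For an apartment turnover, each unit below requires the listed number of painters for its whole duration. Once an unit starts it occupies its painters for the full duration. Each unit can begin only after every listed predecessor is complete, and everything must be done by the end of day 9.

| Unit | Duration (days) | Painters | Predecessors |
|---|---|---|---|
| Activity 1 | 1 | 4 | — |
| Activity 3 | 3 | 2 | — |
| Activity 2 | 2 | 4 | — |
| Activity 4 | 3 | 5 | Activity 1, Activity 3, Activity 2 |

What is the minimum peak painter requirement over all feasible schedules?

5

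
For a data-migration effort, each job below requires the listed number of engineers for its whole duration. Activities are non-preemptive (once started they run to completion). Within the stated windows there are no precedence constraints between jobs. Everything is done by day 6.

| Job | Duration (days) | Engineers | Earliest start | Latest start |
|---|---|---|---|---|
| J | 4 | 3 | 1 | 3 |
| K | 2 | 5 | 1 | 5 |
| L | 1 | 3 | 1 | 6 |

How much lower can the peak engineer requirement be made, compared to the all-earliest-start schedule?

Early-start peak: d1:11  d2:8  d3:3  d4:3  d5:0  d6:0 ⇒ 11.
Leveled (J@1, K@5, L@1): d1:6  d2:3  d3:3  d4:3  d5:5  d6:5 ⇒ 6.
Reduction 11 − 6 = 5.

5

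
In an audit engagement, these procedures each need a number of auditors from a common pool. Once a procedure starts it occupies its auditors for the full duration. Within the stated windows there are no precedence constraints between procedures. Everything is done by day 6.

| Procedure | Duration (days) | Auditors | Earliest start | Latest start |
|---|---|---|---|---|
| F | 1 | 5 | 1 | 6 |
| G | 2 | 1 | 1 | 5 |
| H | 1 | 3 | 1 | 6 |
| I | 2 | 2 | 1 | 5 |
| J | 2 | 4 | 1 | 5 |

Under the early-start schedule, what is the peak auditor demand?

Early-start schedule: F@1, G@1, H@1, I@1, J@1.
Load per day: day 1: 15, day 2: 7, day 3: 0, day 4: 0, day 5: 0, day 6: 0.
Peak is 15.

15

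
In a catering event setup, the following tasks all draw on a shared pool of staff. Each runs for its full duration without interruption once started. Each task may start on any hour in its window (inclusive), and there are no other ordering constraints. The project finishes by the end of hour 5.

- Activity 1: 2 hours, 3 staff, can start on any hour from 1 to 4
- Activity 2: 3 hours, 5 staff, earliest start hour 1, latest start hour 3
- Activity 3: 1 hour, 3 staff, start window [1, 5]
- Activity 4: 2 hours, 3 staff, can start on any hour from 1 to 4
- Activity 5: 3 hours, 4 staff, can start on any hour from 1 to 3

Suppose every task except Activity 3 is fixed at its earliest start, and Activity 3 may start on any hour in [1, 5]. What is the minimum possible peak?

15

Activity 3@1: h1:18  h2:15  h3:9  h4:0  h5:0 → peak 18
Activity 3@2: h1:15  h2:18  h3:9  h4:0  h5:0 → peak 18
Activity 3@3: h1:15  h2:15  h3:12  h4:0  h5:0 → peak 15
Activity 3@4: h1:15  h2:15  h3:9  h4:3  h5:0 → peak 15
Activity 3@5: h1:15  h2:15  h3:9  h4:0  h5:3 → peak 15
Best is Activity 3@3, peak 15.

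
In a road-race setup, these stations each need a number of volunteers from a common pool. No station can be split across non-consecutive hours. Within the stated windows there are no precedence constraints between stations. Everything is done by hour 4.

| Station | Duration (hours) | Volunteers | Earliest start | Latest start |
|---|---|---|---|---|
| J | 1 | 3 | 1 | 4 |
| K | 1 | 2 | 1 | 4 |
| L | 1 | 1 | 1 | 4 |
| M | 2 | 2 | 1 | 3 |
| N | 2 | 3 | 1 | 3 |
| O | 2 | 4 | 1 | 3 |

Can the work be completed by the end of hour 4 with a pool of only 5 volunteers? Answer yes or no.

no

Total volunteer-hours = 24; over 4 hours the average is 24/4 > 5, so some hour must exceed 5.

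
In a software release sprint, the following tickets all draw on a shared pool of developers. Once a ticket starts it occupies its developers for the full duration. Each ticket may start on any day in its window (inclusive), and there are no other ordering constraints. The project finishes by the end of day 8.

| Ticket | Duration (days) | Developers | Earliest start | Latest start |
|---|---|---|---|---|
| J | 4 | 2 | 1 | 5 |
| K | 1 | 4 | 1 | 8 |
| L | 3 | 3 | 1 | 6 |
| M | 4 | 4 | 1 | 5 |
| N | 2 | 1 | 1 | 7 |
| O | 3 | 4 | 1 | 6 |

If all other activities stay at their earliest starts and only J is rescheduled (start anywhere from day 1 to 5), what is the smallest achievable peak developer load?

J@1: d1:18  d2:14  d3:13  d4:6  d5:0  d6:0  d7:0  d8:0 → peak 18
J@2: d1:16  d2:14  d3:13  d4:6  d5:2  d6:0  d7:0  d8:0 → peak 16
J@3: d1:16  d2:12  d3:13  d4:6  d5:2  d6:2  d7:0  d8:0 → peak 16
J@4: d1:16  d2:12  d3:11  d4:6  d5:2  d6:2  d7:2  d8:0 → peak 16
J@5: d1:16  d2:12  d3:11  d4:4  d5:2  d6:2  d7:2  d8:2 → peak 16
Best is J@2, peak 16.

16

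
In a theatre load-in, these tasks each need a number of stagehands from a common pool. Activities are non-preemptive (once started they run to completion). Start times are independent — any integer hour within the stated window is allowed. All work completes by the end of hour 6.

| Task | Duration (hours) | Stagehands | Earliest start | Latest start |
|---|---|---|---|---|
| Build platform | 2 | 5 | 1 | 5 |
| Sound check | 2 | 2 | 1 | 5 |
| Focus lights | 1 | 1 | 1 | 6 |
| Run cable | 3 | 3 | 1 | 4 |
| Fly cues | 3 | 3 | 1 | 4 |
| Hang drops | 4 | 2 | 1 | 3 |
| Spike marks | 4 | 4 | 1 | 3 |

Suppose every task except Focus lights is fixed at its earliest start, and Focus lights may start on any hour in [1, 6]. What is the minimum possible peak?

19

Focus lights@1: h1:20  h2:19  h3:12  h4:6  h5:0  h6:0 → peak 20
Focus lights@2: h1:19  h2:20  h3:12  h4:6  h5:0  h6:0 → peak 20
Focus lights@3: h1:19  h2:19  h3:13  h4:6  h5:0  h6:0 → peak 19
Focus lights@4: h1:19  h2:19  h3:12  h4:7  h5:0  h6:0 → peak 19
Focus lights@5: h1:19  h2:19  h3:12  h4:6  h5:1  h6:0 → peak 19
Focus lights@6: h1:19  h2:19  h3:12  h4:6  h5:0  h6:1 → peak 19
Best is Focus lights@3, peak 19.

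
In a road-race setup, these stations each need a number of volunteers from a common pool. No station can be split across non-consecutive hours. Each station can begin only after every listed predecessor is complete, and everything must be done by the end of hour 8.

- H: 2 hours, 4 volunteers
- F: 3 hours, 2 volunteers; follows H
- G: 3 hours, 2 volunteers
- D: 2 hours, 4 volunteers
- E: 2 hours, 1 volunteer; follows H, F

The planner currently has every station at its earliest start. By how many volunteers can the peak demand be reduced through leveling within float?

Early-start peak: h1:10  h2:10  h3:4  h4:2  h5:2  h6:1  h7:1  h8:0 ⇒ 10.
Leveled (H@1, F@3, G@3, D@6, E@6): h1:4  h2:4  h3:4  h4:4  h5:4  h6:5  h7:5  h8:0 ⇒ 5.
Reduction 10 − 5 = 5.

5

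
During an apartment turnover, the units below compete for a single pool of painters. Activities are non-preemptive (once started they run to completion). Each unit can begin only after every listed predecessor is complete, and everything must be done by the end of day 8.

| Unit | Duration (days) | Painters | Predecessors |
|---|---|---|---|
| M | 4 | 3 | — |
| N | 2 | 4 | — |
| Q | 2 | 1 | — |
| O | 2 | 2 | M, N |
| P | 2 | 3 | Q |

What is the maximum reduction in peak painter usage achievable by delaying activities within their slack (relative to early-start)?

3

Early-start peak: d1:8  d2:8  d3:6  d4:6  d5:2  d6:2  d7:0  d8:0 ⇒ 8.
Leveled (M@1, N@5, Q@1, O@7, P@7): d1:4  d2:4  d3:3  d4:3  d5:4  d6:4  d7:5  d8:5 ⇒ 5.
Reduction 8 − 5 = 3.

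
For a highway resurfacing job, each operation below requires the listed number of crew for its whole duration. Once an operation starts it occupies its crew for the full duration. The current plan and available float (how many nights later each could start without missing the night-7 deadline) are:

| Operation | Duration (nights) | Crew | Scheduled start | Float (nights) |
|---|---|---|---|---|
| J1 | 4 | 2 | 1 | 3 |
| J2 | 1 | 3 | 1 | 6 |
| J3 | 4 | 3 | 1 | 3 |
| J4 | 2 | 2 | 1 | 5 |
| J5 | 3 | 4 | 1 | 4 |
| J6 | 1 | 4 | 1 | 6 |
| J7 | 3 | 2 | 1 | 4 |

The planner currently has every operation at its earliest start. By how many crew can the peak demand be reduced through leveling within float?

12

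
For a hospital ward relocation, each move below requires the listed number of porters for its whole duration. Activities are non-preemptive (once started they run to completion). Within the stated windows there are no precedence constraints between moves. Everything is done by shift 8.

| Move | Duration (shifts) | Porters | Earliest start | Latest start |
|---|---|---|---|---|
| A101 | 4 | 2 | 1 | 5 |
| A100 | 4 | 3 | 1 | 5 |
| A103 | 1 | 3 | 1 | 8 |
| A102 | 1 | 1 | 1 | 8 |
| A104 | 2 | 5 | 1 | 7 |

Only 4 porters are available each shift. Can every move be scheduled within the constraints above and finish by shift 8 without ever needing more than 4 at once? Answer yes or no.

no

Total porter-shifts = 34; over 8 shifts the average is 34/8 > 4, so some shift must exceed 4.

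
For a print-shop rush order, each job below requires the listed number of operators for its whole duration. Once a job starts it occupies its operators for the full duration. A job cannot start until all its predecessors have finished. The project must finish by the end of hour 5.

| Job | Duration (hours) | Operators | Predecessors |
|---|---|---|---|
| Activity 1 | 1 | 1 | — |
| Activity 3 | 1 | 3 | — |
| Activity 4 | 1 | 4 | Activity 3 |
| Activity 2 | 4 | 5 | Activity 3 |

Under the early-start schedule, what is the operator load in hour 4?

5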